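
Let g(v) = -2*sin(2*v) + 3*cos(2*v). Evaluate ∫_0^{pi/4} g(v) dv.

1/2

An antiderivative is F(v) = 3*sin(2*v)/2 + cos(2*v).
Then F(pi/4) - F(0) = (3/2) - (1) = 1/2.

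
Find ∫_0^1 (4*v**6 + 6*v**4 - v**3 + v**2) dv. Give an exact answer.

By the power rule, an antiderivative is F(v) = 4*v**7/7 + 6*v**5/5 - v**4/4 + v**3/3.
Then F(1) - F(0) = (779/420) - (0) = 779/420.

779/420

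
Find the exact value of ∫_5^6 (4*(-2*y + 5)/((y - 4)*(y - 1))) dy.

-4*log(5) + 4*log(2)

Factor the denominator: y**2 - 5*y + 4 = (y - 1)(y - 4).
Partial fractions: 4*(-2*y + 5)/((y - 4)*(y - 1)) = -4/(y - 1) - 4/(y - 4).
An antiderivative is F(y) = -4*log(y - 4) - 4*log(y - 1).
Then F(6) - F(5) = (-4*log(5) - 4*log(2)) - (-8*log(2)) = -4*log(5) + 4*log(2).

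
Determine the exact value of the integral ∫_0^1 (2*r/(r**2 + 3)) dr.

Let u = r**2 + 3, so du = 2*r dr. When r = 0, u = 3; when r = 1, u = 4.
The integral becomes ∫ 1/u du from 3 to 4, with antiderivative log(u).
Back in r: F(r) = log(r**2 + 3).
Then F(1) - F(0) = (log(4)) - (log(3)) = log(4/3).

log(4/3)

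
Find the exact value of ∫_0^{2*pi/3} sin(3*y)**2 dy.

Use the identity sin^2(3*y) = (1 - cos(6*y))/2.
An antiderivative is F(y) = y/2 - sin(6*y)/12.
Then F(2*pi/3) - F(0) = (pi/3) - (0) = pi/3.

pi/3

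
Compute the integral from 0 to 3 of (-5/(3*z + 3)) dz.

-10*log(2)/3

An antiderivative is F(z) = -5*log(3*z + 3)/3.
Then F(3) - F(0) = (-5*log(12)/3) - (-5*log(3)/3) = -10*log(2)/3.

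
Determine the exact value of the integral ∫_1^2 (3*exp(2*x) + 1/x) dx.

An antiderivative is F(x) = 3*exp(2*x)/2 + log(x).
Then F(2) - F(1) = (log(2) + 3*exp(4)/2) - (3*exp(2)/2) = -3*exp(2)/2 + log(2) + 3*exp(4)/2.

-3*exp(2)/2 + log(2) + 3*exp(4)/2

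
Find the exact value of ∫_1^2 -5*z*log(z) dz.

15/4 - 10*log(2)

Integrate by parts once (u = ln z, dv = -5*z dz).
An antiderivative is F(z) = -5*z**2*(2*log(z) - 1)/4.
Then F(2) - F(1) = (5 - 10*log(2)) - (5/4) = 15/4 - 10*log(2).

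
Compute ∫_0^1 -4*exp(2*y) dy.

2 - 2*exp(2)

An antiderivative is F(y) = -2*exp(2*y).
Then F(1) - F(0) = (-2*exp(2)) - (-2) = 2 - 2*exp(2).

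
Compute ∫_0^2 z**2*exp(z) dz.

Integrate by parts twice (u = z^2, dv = exp(z) dz).
An antiderivative is F(z) = (z**2 - 2*z + 2)*exp(z).
Then F(2) - F(0) = (2*exp(2)) - (2) = -2 + 2*exp(2).

-2 + 2*exp(2)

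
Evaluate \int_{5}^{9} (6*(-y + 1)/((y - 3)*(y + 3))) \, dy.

-6*log(3) + 4*log(2)

Factor the denominator: y**2 - 9 = (y + 3)(y - 3).
Partial fractions: 6*(-y + 1)/((y - 3)*(y + 3)) = -4/(y + 3) - 2/(y - 3).
An antiderivative is F(y) = -2*log(y - 3) - 4*log(y + 3).
Then F(9) - F(5) = (-10*log(2) - 6*log(3)) - (-14*log(2)) = -6*log(3) + 4*log(2).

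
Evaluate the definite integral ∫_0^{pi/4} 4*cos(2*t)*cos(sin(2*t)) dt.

Let u = sin(2*t), so du = 2*cos(2*t) dt. When t = 0, u = 0; when t = pi/4, u = 1.
The integral becomes 2·∫ cos(u) du from 0 to 1, with antiderivative 2*sin(u).
Back in t: F(t) = 2*sin(sin(2*t)).
Then F(pi/4) - F(0) = (2*sin(1)) - (0) = 2*sin(1).

2*sin(1)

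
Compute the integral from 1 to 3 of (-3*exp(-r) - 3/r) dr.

An antiderivative is F(r) = -3*log(r) + 3*exp(-r).
Then F(3) - F(1) = (-3*log(3) + 3*exp(-3)) - (3*exp(-1)) = -3*log(3) - 3*exp(-1) + 3*exp(-3).

-3*log(3) - 3*exp(-1) + 3*exp(-3)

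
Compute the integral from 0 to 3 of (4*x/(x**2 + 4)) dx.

-4*log(2) + 2*log(13)

Let u = x**2 + 4, so du = 2*x dx. When x = 0, u = 4; when x = 3, u = 13.
The integral becomes 2·∫ 1/u du from 4 to 13, with antiderivative 2*log(u).
Back in x: F(x) = 2*log(x**2 + 4).
Then F(3) - F(0) = (2*log(13)) - (log(16)) = -4*log(2) + 2*log(13).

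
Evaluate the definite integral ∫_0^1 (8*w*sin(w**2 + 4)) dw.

Let u = w**2 + 4, so du = 2*w dw. When w = 0, u = 4; when w = 1, u = 5.
The integral becomes 4·∫ sin(u) du from 4 to 5, with antiderivative -4*cos(u).
Back in w: F(w) = -4*cos(w**2 + 4).
Then F(1) - F(0) = (-4*cos(5)) - (-4*cos(4)) = 4*cos(4) - 4*cos(5).

4*cos(4) - 4*cos(5)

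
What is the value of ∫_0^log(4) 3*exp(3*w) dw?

Let u = exp(w), so du = exp(w) dw. When w = 0, u = 1; when w = log(4), u = 4.
The integral becomes 3·∫ u**2 du from 1 to 4, with antiderivative u**3.
Back in w: F(w) = exp(3*w).
Then F(log(4)) - F(0) = (64) - (1) = 63.

63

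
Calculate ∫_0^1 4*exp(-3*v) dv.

4/3 - 4*exp(-3)/3

An antiderivative is F(v) = -4*exp(-3*v)/3.
Then F(1) - F(0) = (-4*exp(-3)/3) - (-4/3) = 4/3 - 4*exp(-3)/3.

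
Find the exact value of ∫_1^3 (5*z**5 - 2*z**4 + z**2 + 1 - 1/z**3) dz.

23404/45

By the power rule, an antiderivative is F(z) = 5*z**6/6 - 2*z**5/5 + z**3/3 + z + 1/(2*z**2).
Then F(3) - F(1) = (23506/45) - (34/15) = 23404/45.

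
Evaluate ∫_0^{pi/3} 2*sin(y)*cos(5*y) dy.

-3/8

Use the identity sin(y)cos(5*y) = [sin(6*y) + sin(-4*y)]/2.
An antiderivative is F(y) = cos(4*y)/4 - cos(6*y)/6.
Then F(pi/3) - F(0) = (-7/24) - (1/12) = -3/8.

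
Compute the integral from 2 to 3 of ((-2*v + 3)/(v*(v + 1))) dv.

-13*log(2) + 8*log(3)

Factor the denominator: v**2 + v = (v + 1)v.
Partial fractions: (-2*v + 3)/(v*(v + 1)) = -5/(v + 1) + 3/v.
An antiderivative is F(v) = 3*log(v) - 5*log(v + 1).
Then F(3) - F(2) = (-10*log(2) + 3*log(3)) - (-5*log(3) + 3*log(2)) = -13*log(2) + 8*log(3).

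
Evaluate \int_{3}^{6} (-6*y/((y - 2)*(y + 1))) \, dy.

Factor the denominator: y**2 - y - 2 = (y + 1)(y - 2).
Partial fractions: -6*y/((y - 2)*(y + 1)) = -2/(y + 1) - 4/(y - 2).
An antiderivative is F(y) = -4*log(y - 2) - 2*log(y + 1).
Then F(6) - F(3) = (-8*log(2) - 2*log(7)) - (-log(16)) = -2*log(7) - 4*log(2).

-2*log(7) - 4*log(2)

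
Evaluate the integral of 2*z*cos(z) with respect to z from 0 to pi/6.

Integrate by parts once (u = z, dv = 2*cos(z) dz).
An antiderivative is F(z) = 2*z*sin(z) + 2*cos(z).
Then F(pi/6) - F(0) = (pi/6 + sqrt(3)) - (2) = -2 + pi/6 + sqrt(3).

-2 + pi/6 + sqrt(3)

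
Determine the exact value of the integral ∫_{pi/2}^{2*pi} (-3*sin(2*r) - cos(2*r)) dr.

An antiderivative is F(r) = -sin(2*r)/2 + 3*cos(2*r)/2.
Then F(2*pi) - F(pi/2) = (3/2) - (-3/2) = 3.

3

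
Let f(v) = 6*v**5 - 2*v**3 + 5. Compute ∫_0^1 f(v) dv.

11/2

By the power rule, an antiderivative is F(v) = v**6 - v**4/2 + 5*v.
Then F(1) - F(0) = (11/2) - (0) = 11/2.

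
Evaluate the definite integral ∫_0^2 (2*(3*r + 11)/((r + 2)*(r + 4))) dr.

log(48)

Factor the denominator: r**2 + 6*r + 8 = (r + 4)(r + 2).
Partial fractions: 2*(3*r + 11)/((r + 2)*(r + 4)) = 1/(r + 4) + 5/(r + 2).
An antiderivative is F(r) = 5*log(r + 2) + log(r + 4).
Then F(2) - F(0) = (log(3) + 11*log(2)) - (7*log(2)) = log(48).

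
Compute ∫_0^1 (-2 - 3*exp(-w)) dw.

An antiderivative is F(w) = -2*w + 3*exp(-w).
Then F(1) - F(0) = (-2 + 3*exp(-1)) - (3) = -5 + 3*exp(-1).

-5 + 3*exp(-1)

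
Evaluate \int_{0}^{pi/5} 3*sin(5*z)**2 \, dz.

3*pi/10

Use the identity sin^2(5*z) = (1 - cos(10*z))/2.
An antiderivative is F(z) = 3*z/2 - 3*sin(10*z)/20.
Then F(pi/5) - F(0) = (3*pi/10) - (0) = 3*pi/10.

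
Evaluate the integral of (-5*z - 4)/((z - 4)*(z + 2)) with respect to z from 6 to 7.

Factor the denominator: z**2 - 2*z - 8 = (z + 2)(z - 4).
Partial fractions: (-5*z - 4)/((z - 4)*(z + 2)) = -1/(z + 2) - 4/(z - 4).
An antiderivative is F(z) = -4*log(z - 4) - log(z + 2).
Then F(7) - F(6) = (-6*log(3)) - (-7*log(2)) = -6*log(3) + 7*log(2).

-6*log(3) + 7*log(2)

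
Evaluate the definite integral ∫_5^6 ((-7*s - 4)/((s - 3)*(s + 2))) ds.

Factor the denominator: s**2 - s - 6 = (s + 2)(s - 3).
Partial fractions: (-7*s - 4)/((s - 3)*(s + 2)) = -2/(s + 2) - 5/(s - 3).
An antiderivative is F(s) = -5*log(s - 3) - 2*log(s + 2).
Then F(6) - F(5) = (-5*log(3) - 6*log(2)) - (-2*log(7) - 5*log(2)) = -5*log(3) - log(2) + 2*log(7).

-5*log(3) - log(2) + 2*log(7)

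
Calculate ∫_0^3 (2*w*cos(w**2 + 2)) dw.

sin(11) - sin(2)

Let u = w**2 + 2, so du = 2*w dw. When w = 0, u = 2; when w = 3, u = 11.
The integral becomes ∫ cos(u) du from 2 to 11, with antiderivative sin(u).
Back in w: F(w) = sin(w**2 + 2).
Then F(3) - F(0) = (sin(11)) - (sin(2)) = sin(11) - sin(2).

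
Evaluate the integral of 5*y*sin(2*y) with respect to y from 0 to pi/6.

-5*pi/24 + 5*sqrt(3)/8

Integrate by parts once (u = y, dv = 5*sin(2*y) dy).
An antiderivative is F(y) = -5*y*cos(2*y)/2 + 5*sin(2*y)/4.
Then F(pi/6) - F(0) = (-5*pi/24 + 5*sqrt(3)/8) - (0) = -5*pi/24 + 5*sqrt(3)/8.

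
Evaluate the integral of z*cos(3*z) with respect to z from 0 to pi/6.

-1/9 + pi/18

Integrate by parts once (u = z, dv = cos(3*z) dz).
An antiderivative is F(z) = z*sin(3*z)/3 + cos(3*z)/9.
Then F(pi/6) - F(0) = (pi/18) - (1/9) = -1/9 + pi/18.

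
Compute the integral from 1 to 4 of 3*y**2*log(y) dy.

-21 + 128*log(2)

Integrate by parts once (u = ln y, dv = 3*y**2 dy).
An antiderivative is F(y) = y**3*(3*log(y) - 1)/3.
Then F(4) - F(1) = (-64/3 + 128*log(2)) - (-1/3) = -21 + 128*log(2).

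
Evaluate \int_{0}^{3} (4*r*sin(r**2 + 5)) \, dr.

-2*cos(14) + 2*cos(5)

Let u = r**2 + 5, so du = 2*r dr. When r = 0, u = 5; when r = 3, u = 14.
The integral becomes 2·∫ sin(u) du from 5 to 14, with antiderivative -2*cos(u).
Back in r: F(r) = -2*cos(r**2 + 5).
Then F(3) - F(0) = (-2*cos(14)) - (-2*cos(5)) = -2*cos(14) + 2*cos(5).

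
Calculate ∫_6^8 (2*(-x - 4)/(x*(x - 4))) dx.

Factor the denominator: x**2 - 4*x = x(x - 4).
Partial fractions: 2*(-x - 4)/(x*(x - 4)) = 2/x - 4/(x - 4).
An antiderivative is F(x) = 2*log(x) - 4*log(x - 4).
Then F(8) - F(6) = (-log(4)) - (log(9/4)) = -log(9).

-log(9)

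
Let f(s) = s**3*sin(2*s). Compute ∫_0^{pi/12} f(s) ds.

Integrate by parts 3 times (u = s^3, dv = sin(2*s) ds).
An antiderivative is F(s) = -s**3*cos(2*s)/2 + 3*s**2*sin(2*s)/4 + 3*s*cos(2*s)/4 - 3*sin(2*s)/8.
Then F(pi/12) - F(0) = (-3/16 - sqrt(3)*pi**3/6912 + pi**2/384 + sqrt(3)*pi/32) - (0) = -3/16 - sqrt(3)*pi**3/6912 + pi**2/384 + sqrt(3)*pi/32.

-3/16 - sqrt(3)*pi**3/6912 + pi**2/384 + sqrt(3)*pi/32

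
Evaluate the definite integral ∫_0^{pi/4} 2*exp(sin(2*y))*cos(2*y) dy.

-1 + E

Let u = sin(2*y), so du = 2*cos(2*y) dy. When y = 0, u = 0; when y = pi/4, u = 1.
The integral becomes ∫ exp(u) du from 0 to 1, with antiderivative exp(u).
Back in y: F(y) = exp(sin(2*y)).
Then F(pi/4) - F(0) = (E) - (1) = -1 + E.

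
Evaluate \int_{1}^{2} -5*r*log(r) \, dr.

15/4 - 10*log(2)

Integrate by parts once (u = ln r, dv = -5*r dr).
An antiderivative is F(r) = -5*r**2*(2*log(r) - 1)/4.
Then F(2) - F(1) = (5 - 10*log(2)) - (5/4) = 15/4 - 10*log(2).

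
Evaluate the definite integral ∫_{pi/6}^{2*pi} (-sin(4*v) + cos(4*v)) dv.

An antiderivative is F(v) = sin(4*v)/4 + cos(4*v)/4.
Then F(2*pi) - F(pi/6) = (1/4) - (-1/8 + sqrt(3)/8) = 3/8 - sqrt(3)/8.

3/8 - sqrt(3)/8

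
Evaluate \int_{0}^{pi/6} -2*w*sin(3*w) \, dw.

Integrate by parts once (u = w, dv = -2*sin(3*w) dw).
An antiderivative is F(w) = 2*w*cos(3*w)/3 - 2*sin(3*w)/9.
Then F(pi/6) - F(0) = (-2/9) - (0) = -2/9.

-2/9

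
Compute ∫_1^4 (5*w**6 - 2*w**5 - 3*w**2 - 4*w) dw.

71709/7

By the power rule, an antiderivative is F(w) = 5*w**7/7 - w**6/3 - w**3 - 2*w**2.
Then F(4) - F(1) = (215072/21) - (-55/21) = 71709/7.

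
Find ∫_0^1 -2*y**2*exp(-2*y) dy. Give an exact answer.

(5 - exp(2))*exp(-2)/2

Integrate by parts twice (u = y^2, dv = -2*exp(-2*y) dy).
An antiderivative is F(y) = (2*y**2 + 2*y + 1)*exp(-2*y)/2.
Then F(1) - F(0) = (5*exp(-2)/2) - (1/2) = (5 - exp(2))*exp(-2)/2.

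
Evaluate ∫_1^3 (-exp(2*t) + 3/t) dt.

An antiderivative is F(t) = -exp(2*t)/2 + 3*log(t).
Then F(3) - F(1) = (-exp(6)/2 + log(27)) - (-exp(2)/2) = -exp(6)/2 + log(27) + exp(2)/2.

-exp(6)/2 + log(27) + exp(2)/2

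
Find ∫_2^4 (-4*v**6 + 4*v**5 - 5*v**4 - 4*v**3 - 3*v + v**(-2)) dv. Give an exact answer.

-219825/28

By the power rule, an antiderivative is F(v) = -4*v**7/7 + 2*v**6/3 - v**5 - v**4 - 3*v**2/2 - 1/v.
Then F(4) - F(2) = (-666613/84) - (-3569/42) = -219825/28.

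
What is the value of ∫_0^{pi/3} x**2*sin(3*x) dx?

-4/27 + pi**2/27

Integrate by parts twice (u = x^2, dv = sin(3*x) dx).
An antiderivative is F(x) = -x**2*cos(3*x)/3 + 2*x*sin(3*x)/9 + 2*cos(3*x)/27.
Then F(pi/3) - F(0) = (-2/27 + pi**2/27) - (2/27) = -4/27 + pi**2/27.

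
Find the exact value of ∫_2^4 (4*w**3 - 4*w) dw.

By the power rule, an antiderivative is F(w) = w**4 - 2*w**2.
Then F(4) - F(2) = (224) - (8) = 216.

216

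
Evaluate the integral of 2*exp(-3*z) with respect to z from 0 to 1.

An antiderivative is F(z) = -2*exp(-3*z)/3.
Then F(1) - F(0) = (-2*exp(-3)/3) - (-2/3) = 2/3 - 2*exp(-3)/3.

2/3 - 2*exp(-3)/3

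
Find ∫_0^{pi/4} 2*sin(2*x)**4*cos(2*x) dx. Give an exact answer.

Let u = sin(2*x), so du = 2*cos(2*x) dx. When x = 0, u = 0; when x = pi/4, u = 1.
The integral becomes ∫ u**4 du from 0 to 1, with antiderivative u**5/5.
Back in x: F(x) = sin(2*x)**5/5.
Then F(pi/4) - F(0) = (1/5) - (0) = 1/5.

1/5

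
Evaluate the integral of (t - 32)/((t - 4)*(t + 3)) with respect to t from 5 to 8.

-23*log(2) + 5*log(11)

Factor the denominator: t**2 - t - 12 = (t + 3)(t - 4).
Partial fractions: (t - 32)/((t - 4)*(t + 3)) = 5/(t + 3) - 4/(t - 4).
An antiderivative is F(t) = -4*log(t - 4) + 5*log(t + 3).
Then F(8) - F(5) = (-8*log(2) + 5*log(11)) - (15*log(2)) = -23*log(2) + 5*log(11).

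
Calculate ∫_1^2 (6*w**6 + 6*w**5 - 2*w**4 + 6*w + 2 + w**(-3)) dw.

By the power rule, an antiderivative is F(w) = 6*w**7/7 + w**6 - 2*w**5/5 + 3*w**2 + 2*w - 1/(2*w**2).
Then F(2) - F(1) = (49501/280) - (417/70) = 47833/280.

47833/280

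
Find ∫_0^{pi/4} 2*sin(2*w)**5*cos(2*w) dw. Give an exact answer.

Let u = sin(2*w), so du = 2*cos(2*w) dw. When w = 0, u = 0; when w = pi/4, u = 1.
The integral becomes ∫ u**5 du from 0 to 1, with antiderivative u**6/6.
Back in w: F(w) = sin(2*w)**6/6.
Then F(pi/4) - F(0) = (1/6) - (0) = 1/6.

1/6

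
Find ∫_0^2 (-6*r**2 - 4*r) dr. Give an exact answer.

By the power rule, an antiderivative is F(r) = -2*r**3 - 2*r**2.
Then F(2) - F(0) = (-24) - (0) = -24.

-24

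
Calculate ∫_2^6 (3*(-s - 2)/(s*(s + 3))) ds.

Factor the denominator: s**2 + 3*s = (s + 3)s.
Partial fractions: 3*(-s - 2)/(s*(s + 3)) = -1/(s + 3) - 2/s.
An antiderivative is F(s) = -2*log(s) - log(s + 3).
Then F(6) - F(2) = (-4*log(3) - 2*log(2)) - (-log(20)) = log(5/81).

log(5/81)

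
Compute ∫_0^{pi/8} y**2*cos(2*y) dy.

sqrt(2)*(-32 + pi**2 + 8*pi)/256

Integrate by parts twice (u = y^2, dv = cos(2*y) dy).
An antiderivative is F(y) = y**2*sin(2*y)/2 + y*cos(2*y)/2 - sin(2*y)/4.
Then F(pi/8) - F(0) = (sqrt(2)*(-32 + pi**2 + 8*pi)/256) - (0) = sqrt(2)*(-32 + pi**2 + 8*pi)/256.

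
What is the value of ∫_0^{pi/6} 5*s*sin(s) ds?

-5*sqrt(3)*pi/12 + 5/2

Integrate by parts once (u = s, dv = 5*sin(s) ds).
An antiderivative is F(s) = -5*s*cos(s) + 5*sin(s).
Then F(pi/6) - F(0) = (-5*sqrt(3)*pi/12 + 5/2) - (0) = -5*sqrt(3)*pi/12 + 5/2.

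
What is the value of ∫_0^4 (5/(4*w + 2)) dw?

An antiderivative is F(w) = 5*log(4*w + 2)/4.
Then F(4) - F(0) = (5*log(18)/4) - (5*log(2)/4) = 5*log(3)/2.

5*log(3)/2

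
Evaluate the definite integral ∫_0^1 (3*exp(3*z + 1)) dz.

Let u = 3*z + 1, so du = 3 dz. When z = 0, u = 1; when z = 1, u = 4.
The integral becomes ∫ exp(u) du from 1 to 4, with antiderivative exp(u).
Back in z: F(z) = exp(3*z + 1).
Then F(1) - F(0) = (exp(4)) - (exp(1)) = -exp(1) + exp(4).

-exp(1) + exp(4)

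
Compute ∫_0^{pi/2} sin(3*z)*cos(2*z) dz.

Use the identity sin(3*z)cos(2*z) = [sin(5*z) + sin(z)]/2.
An antiderivative is F(z) = -cos(z)/2 - cos(5*z)/10.
Then F(pi/2) - F(0) = (0) - (-3/5) = 3/5.

3/5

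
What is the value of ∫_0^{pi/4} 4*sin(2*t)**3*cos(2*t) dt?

Let u = sin(2*t), so du = 2*cos(2*t) dt. When t = 0, u = 0; when t = pi/4, u = 1.
The integral becomes 2·∫ u**3 du from 0 to 1, with antiderivative u**4/2.
Back in t: F(t) = sin(2*t)**4/2.
Then F(pi/4) - F(0) = (1/2) - (0) = 1/2.

1/2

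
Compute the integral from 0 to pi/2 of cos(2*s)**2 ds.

Use the identity cos^2(2*s) = (1 + cos(4*s))/2.
An antiderivative is F(s) = s/2 + sin(4*s)/8.
Then F(pi/2) - F(0) = (pi/4) - (0) = pi/4.

pi/4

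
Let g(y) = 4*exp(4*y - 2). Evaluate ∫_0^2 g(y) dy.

Let u = 4*y - 2, so du = 4 dy. When y = 0, u = -2; when y = 2, u = 6.
The integral becomes ∫ exp(u) du from -2 to 6, with antiderivative exp(u).
Back in y: F(y) = exp(4*y - 2).
Then F(2) - F(0) = (exp(6)) - (exp(-2)) = -(1 - exp(8))*exp(-2).

-(1 - exp(8))*exp(-2)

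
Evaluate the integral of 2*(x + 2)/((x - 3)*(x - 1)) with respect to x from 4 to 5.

Factor the denominator: x**2 - 4*x + 3 = (x - 1)(x - 3).
Partial fractions: 2*(x + 2)/((x - 3)*(x - 1)) = -3/(x - 1) + 5/(x - 3).
An antiderivative is F(x) = 5*log(x - 3) - 3*log(x - 1).
Then F(5) - F(4) = (-log(2)) - (-log(27)) = log(27/2).

log(27/2)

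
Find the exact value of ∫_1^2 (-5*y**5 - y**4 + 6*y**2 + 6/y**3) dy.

By the power rule, an antiderivative is F(y) = -5*y**6/6 - y**5/5 + 2*y**3 - 3/y**2.
Then F(2) - F(1) = (-2669/60) - (-61/30) = -849/20.

-849/20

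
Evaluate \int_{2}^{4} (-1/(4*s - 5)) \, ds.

-log(11)/4 + log(3)/4

An antiderivative is F(s) = -log(4*s - 5)/4.
Then F(4) - F(2) = (-log(11)/4) - (-log(3)/4) = -log(11)/4 + log(3)/4.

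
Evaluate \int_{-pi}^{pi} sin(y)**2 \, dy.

pi

Use the identity sin^2(y) = (1 - cos(2*y))/2.
An antiderivative is F(y) = y/2 - sin(2*y)/4.
Then F(pi) - F(-pi) = (pi/2) - (-pi/2) = pi.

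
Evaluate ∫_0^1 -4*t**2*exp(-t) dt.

Integrate by parts twice (u = t^2, dv = -4*exp(-t) dt).
An antiderivative is F(t) = (4*t**2 + 8*t + 8)*exp(-t).
Then F(1) - F(0) = (20*exp(-1)) - (8) = -8 + 20*exp(-1).

-8 + 20*exp(-1)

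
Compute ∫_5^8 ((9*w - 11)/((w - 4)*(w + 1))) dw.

Factor the denominator: w**2 - 3*w - 4 = (w + 1)(w - 4).
Partial fractions: (9*w - 11)/((w - 4)*(w + 1)) = 4/(w + 1) + 5/(w - 4).
An antiderivative is F(w) = 5*log(w - 4) + 4*log(w + 1).
Then F(8) - F(5) = (10*log(2) + 8*log(3)) - (4*log(2) + 4*log(3)) = 6*log(2) + 4*log(3).

6*log(2) + 4*log(3)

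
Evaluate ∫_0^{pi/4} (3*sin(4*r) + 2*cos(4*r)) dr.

An antiderivative is F(r) = sin(4*r)/2 - 3*cos(4*r)/4.
Then F(pi/4) - F(0) = (3/4) - (-3/4) = 3/2.

3/2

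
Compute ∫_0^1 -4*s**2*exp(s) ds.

Integrate by parts twice (u = s^2, dv = -4*exp(s) ds).
An antiderivative is F(s) = (-4*s**2 + 8*s - 8)*exp(s).
Then F(1) - F(0) = (-4*E) - (-8) = 8 - 4*E.

8 - 4*E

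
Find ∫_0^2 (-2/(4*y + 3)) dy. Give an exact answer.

An antiderivative is F(y) = -log(4*y + 3)/2.
Then F(2) - F(0) = (-log(11)/2) - (-log(3)/2) = -log(11)/2 + log(3)/2.

-log(11)/2 + log(3)/2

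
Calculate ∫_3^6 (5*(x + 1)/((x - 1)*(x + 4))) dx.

-3*log(7) + log(2) + 5*log(5)

Factor the denominator: x**2 + 3*x - 4 = (x + 4)(x - 1).
Partial fractions: 5*(x + 1)/((x - 1)*(x + 4)) = 3/(x + 4) + 2/(x - 1).
An antiderivative is F(x) = 2*log(x - 1) + 3*log(x + 4).
Then F(6) - F(3) = (3*log(2) + 5*log(5)) - (2*log(2) + 3*log(7)) = -3*log(7) + log(2) + 5*log(5).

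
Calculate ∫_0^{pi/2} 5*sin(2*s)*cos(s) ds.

Use the identity sin(2*s)cos(s) = [sin(3*s) + sin(s)]/2.
An antiderivative is F(s) = -5*cos(s)/2 - 5*cos(3*s)/6.
Then F(pi/2) - F(0) = (0) - (-10/3) = 10/3.

10/3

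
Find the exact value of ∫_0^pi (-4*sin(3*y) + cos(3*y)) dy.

An antiderivative is F(y) = sin(3*y)/3 + 4*cos(3*y)/3.
Then F(pi) - F(0) = (-4/3) - (4/3) = -8/3.

-8/3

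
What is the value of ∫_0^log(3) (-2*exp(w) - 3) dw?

An antiderivative is F(w) = -3*w - 2*exp(w).
Then F(log(3)) - F(0) = (-6 - 3*log(3)) - (-2) = -4 - log(27).

-4 - log(27)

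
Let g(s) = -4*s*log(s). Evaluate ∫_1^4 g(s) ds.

Integrate by parts once (u = ln s, dv = -4*s ds).
An antiderivative is F(s) = -s**2*(2*log(s) - 1).
Then F(4) - F(1) = (16 - 64*log(2)) - (1) = 15 - 64*log(2).

15 - 64*log(2)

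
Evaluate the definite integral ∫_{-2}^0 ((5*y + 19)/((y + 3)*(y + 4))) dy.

Factor the denominator: y**2 + 7*y + 12 = (y + 4)(y + 3).
Partial fractions: (5*y + 19)/((y + 3)*(y + 4)) = 1/(y + 4) + 4/(y + 3).
An antiderivative is F(y) = 4*log(y + 3) + log(y + 4).
Then F(0) - F(-2) = (2*log(2) + 4*log(3)) - (log(2)) = log(2) + 4*log(3).

log(2) + 4*log(3)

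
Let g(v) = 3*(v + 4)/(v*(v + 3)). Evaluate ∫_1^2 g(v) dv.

log(64/5)

Factor the denominator: v**2 + 3*v = (v + 3)v.
Partial fractions: 3*(v + 4)/(v*(v + 3)) = -1/(v + 3) + 4/v.
An antiderivative is F(v) = 4*log(v) - log(v + 3).
Then F(2) - F(1) = (log(16/5)) - (-log(4)) = log(64/5).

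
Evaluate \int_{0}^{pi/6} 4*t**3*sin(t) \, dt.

Integrate by parts 3 times (u = t^3, dv = 4*sin(t) dt).
An antiderivative is F(t) = -4*t**3*cos(t) + 12*t**2*sin(t) + 24*t*cos(t) - 24*sin(t).
Then F(pi/6) - F(0) = (-12 - sqrt(3)*pi**3/108 + pi**2/6 + 2*sqrt(3)*pi) - (0) = -12 - sqrt(3)*pi**3/108 + pi**2/6 + 2*sqrt(3)*pi.

-12 - sqrt(3)*pi**3/108 + pi**2/6 + 2*sqrt(3)*pi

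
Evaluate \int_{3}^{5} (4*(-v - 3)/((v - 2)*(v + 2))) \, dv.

-5*log(3) - log(5) + log(7)

Factor the denominator: v**2 - 4 = (v + 2)(v - 2).
Partial fractions: 4*(-v - 3)/((v - 2)*(v + 2)) = 1/(v + 2) - 5/(v - 2).
An antiderivative is F(v) = -5*log(v - 2) + log(v + 2).
Then F(5) - F(3) = (-5*log(3) + log(7)) - (log(5)) = -5*log(3) - log(5) + log(7).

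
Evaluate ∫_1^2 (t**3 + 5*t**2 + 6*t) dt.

293/12

By the power rule, an antiderivative is F(t) = t**4/4 + 5*t**3/3 + 3*t**2.
Then F(2) - F(1) = (88/3) - (59/12) = 293/12.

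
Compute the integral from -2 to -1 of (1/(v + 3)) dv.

log(2)

An antiderivative is F(v) = log(v + 3).
Then F(-1) - F(-2) = (log(2)) - (0) = log(2).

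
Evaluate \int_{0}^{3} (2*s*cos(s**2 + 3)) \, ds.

Let u = s**2 + 3, so du = 2*s ds. When s = 0, u = 3; when s = 3, u = 12.
The integral becomes ∫ cos(u) du from 3 to 12, with antiderivative sin(u).
Back in s: F(s) = sin(s**2 + 3).
Then F(3) - F(0) = (sin(12)) - (sin(3)) = sin(12) - sin(3).

sin(12) - sin(3)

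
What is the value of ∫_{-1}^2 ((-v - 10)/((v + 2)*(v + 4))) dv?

-log(32)

Factor the denominator: v**2 + 6*v + 8 = (v + 4)(v + 2).
Partial fractions: (-v - 10)/((v + 2)*(v + 4)) = 3/(v + 4) - 4/(v + 2).
An antiderivative is F(v) = -4*log(v + 2) + 3*log(v + 4).
Then F(2) - F(-1) = (log(27/32)) - (log(27)) = -log(32).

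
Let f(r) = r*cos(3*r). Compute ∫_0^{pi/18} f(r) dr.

-1/9 + pi/108 + sqrt(3)/18

Integrate by parts once (u = r, dv = cos(3*r) dr).
An antiderivative is F(r) = r*sin(3*r)/3 + cos(3*r)/9.
Then F(pi/18) - F(0) = (pi/108 + sqrt(3)/18) - (1/9) = -1/9 + pi/108 + sqrt(3)/18.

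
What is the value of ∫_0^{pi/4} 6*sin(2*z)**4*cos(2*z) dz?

3/5

Let u = sin(2*z), so du = 2*cos(2*z) dz. When z = 0, u = 0; when z = pi/4, u = 1.
The integral becomes 3·∫ u**4 du from 0 to 1, with antiderivative 3*u**5/5.
Back in z: F(z) = 3*sin(2*z)**5/5.
Then F(pi/4) - F(0) = (3/5) - (0) = 3/5.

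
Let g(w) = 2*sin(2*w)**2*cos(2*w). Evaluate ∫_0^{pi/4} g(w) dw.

Let u = sin(2*w), so du = 2*cos(2*w) dw. When w = 0, u = 0; when w = pi/4, u = 1.
The integral becomes ∫ u**2 du from 0 to 1, with antiderivative u**3/3.
Back in w: F(w) = sin(2*w)**3/3.
Then F(pi/4) - F(0) = (1/3) - (0) = 1/3.

1/3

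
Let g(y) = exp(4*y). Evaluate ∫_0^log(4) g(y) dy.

Let u = exp(y), so du = exp(y) dy. When y = 0, u = 1; when y = log(4), u = 4.
The integral becomes ∫ u**3 du from 1 to 4, with antiderivative u**4/4.
Back in y: F(y) = exp(4*y)/4.
Then F(log(4)) - F(0) = (64) - (1/4) = 255/4.

255/4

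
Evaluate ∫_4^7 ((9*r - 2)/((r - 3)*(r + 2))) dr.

6*log(2) + 4*log(3)

Factor the denominator: r**2 - r - 6 = (r + 2)(r - 3).
Partial fractions: (9*r - 2)/((r - 3)*(r + 2)) = 4/(r + 2) + 5/(r - 3).
An antiderivative is F(r) = 5*log(r - 3) + 4*log(r + 2).
Then F(7) - F(4) = (10*log(2) + 8*log(3)) - (4*log(2) + 4*log(3)) = 6*log(2) + 4*log(3).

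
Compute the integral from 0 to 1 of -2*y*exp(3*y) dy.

-4*exp(3)/9 - 2/9

Integrate by parts once (u = y, dv = -2*exp(3*y) dy).
An antiderivative is F(y) = (-6*y + 2)*exp(3*y)/9.
Then F(1) - F(0) = (-4*exp(3)/9) - (2/9) = -4*exp(3)/9 - 2/9.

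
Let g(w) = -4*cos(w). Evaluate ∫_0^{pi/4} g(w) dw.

-2*sqrt(2)

An antiderivative is F(w) = -4*sin(w).
Then F(pi/4) - F(0) = (-2*sqrt(2)) - (0) = -2*sqrt(2).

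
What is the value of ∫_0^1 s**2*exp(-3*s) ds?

2/27 - 17*exp(-3)/27

Integrate by parts twice (u = s^2, dv = exp(-3*s) ds).
An antiderivative is F(s) = (-9*s**2 - 6*s - 2)*exp(-3*s)/27.
Then F(1) - F(0) = (-17*exp(-3)/27) - (-2/27) = 2/27 - 17*exp(-3)/27.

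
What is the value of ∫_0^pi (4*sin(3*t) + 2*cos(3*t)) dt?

8/3

An antiderivative is F(t) = 2*sin(3*t)/3 - 4*cos(3*t)/3.
Then F(pi) - F(0) = (4/3) - (-4/3) = 8/3.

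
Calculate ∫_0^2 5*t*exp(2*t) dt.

Integrate by parts once (u = t, dv = 5*exp(2*t) dt).
An antiderivative is F(t) = (10*t - 5)*exp(2*t)/4.
Then F(2) - F(0) = (15*exp(4)/4) - (-5/4) = 5/4 + 15*exp(4)/4.

5/4 + 15*exp(4)/4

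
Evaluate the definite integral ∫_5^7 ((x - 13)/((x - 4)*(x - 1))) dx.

log(3/16)

Factor the denominator: x**2 - 5*x + 4 = (x - 1)(x - 4).
Partial fractions: (x - 13)/((x - 4)*(x - 1)) = 4/(x - 1) - 3/(x - 4).
An antiderivative is F(x) = -3*log(x - 4) + 4*log(x - 1).
Then F(7) - F(5) = (log(48)) - (8*log(2)) = log(3/16).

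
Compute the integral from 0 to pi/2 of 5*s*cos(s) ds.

-5 + 5*pi/2

Integrate by parts once (u = s, dv = 5*cos(s) ds).
An antiderivative is F(s) = 5*s*sin(s) + 5*cos(s).
Then F(pi/2) - F(0) = (5*pi/2) - (5) = -5 + 5*pi/2.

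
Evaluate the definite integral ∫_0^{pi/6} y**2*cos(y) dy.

Integrate by parts twice (u = y^2, dv = cos(y) dy).
An antiderivative is F(y) = y**2*sin(y) + 2*y*cos(y) - 2*sin(y).
Then F(pi/6) - F(0) = (-1 + pi**2/72 + sqrt(3)*pi/6) - (0) = -1 + pi**2/72 + sqrt(3)*pi/6.

-1 + pi**2/72 + sqrt(3)*pi/6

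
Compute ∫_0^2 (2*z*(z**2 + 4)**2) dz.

Let u = z**2 + 4, so du = 2*z dz. When z = 0, u = 4; when z = 2, u = 8.
The integral becomes ∫ u**2 du from 4 to 8, with antiderivative u**3/3.
Back in z: F(z) = (z**2 + 4)**3/3.
Then F(2) - F(0) = (512/3) - (64/3) = 448/3.

448/3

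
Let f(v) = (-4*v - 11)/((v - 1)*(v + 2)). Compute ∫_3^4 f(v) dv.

-4*log(3) - log(5) + 6*log(2)

Factor the denominator: v**2 + v - 2 = (v + 2)(v - 1).
Partial fractions: (-4*v - 11)/((v - 1)*(v + 2)) = 1/(v + 2) - 5/(v - 1).
An antiderivative is F(v) = -5*log(v - 1) + log(v + 2).
Then F(4) - F(3) = (log(2/81)) - (log(5/32)) = -4*log(3) - log(5) + 6*log(2).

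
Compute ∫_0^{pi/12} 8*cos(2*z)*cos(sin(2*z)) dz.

Let u = sin(2*z), so du = 2*cos(2*z) dz. When z = 0, u = 0; when z = pi/12, u = 1/2.
The integral becomes 4·∫ cos(u) du from 0 to 1/2, with antiderivative 4*sin(u).
Back in z: F(z) = 4*sin(sin(2*z)).
Then F(pi/12) - F(0) = (4*sin(1/2)) - (0) = 4*sin(1/2).

4*sin(1/2)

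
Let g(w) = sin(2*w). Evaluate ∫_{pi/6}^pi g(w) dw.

An antiderivative is F(w) = -cos(2*w)/2.
Then F(pi) - F(pi/6) = (-1/2) - (-1/4) = -1/4.

-1/4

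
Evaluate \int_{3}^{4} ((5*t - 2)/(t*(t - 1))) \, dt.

log(6)

Factor the denominator: t**2 - t = t(t - 1).
Partial fractions: (5*t - 2)/(t*(t - 1)) = 2/t + 3/(t - 1).
An antiderivative is F(t) = 2*log(t) + 3*log(t - 1).
Then F(4) - F(3) = (4*log(2) + 3*log(3)) - (log(72)) = log(6).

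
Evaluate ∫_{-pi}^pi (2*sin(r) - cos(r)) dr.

An antiderivative is F(r) = -sin(r) - 2*cos(r).
Then F(pi) - F(-pi) = (2) - (2) = 0.

0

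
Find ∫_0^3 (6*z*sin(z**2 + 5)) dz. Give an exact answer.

Let u = z**2 + 5, so du = 2*z dz. When z = 0, u = 5; when z = 3, u = 14.
The integral becomes 3·∫ sin(u) du from 5 to 14, with antiderivative -3*cos(u).
Back in z: F(z) = -3*cos(z**2 + 5).
Then F(3) - F(0) = (-3*cos(14)) - (-3*cos(5)) = -3*cos(14) + 3*cos(5).

-3*cos(14) + 3*cos(5)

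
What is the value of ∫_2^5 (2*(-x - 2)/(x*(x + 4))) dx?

Factor the denominator: x**2 + 4*x = (x + 4)x.
Partial fractions: 2*(-x - 2)/(x*(x + 4)) = -1/(x + 4) - 1/x.
An antiderivative is F(x) = -log(x) - log(x + 4).
Then F(5) - F(2) = (-log(45)) - (-log(12)) = log(4/15).

log(4/15)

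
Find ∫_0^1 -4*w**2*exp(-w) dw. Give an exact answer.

Integrate by parts twice (u = w^2, dv = -4*exp(-w) dw).
An antiderivative is F(w) = (4*w**2 + 8*w + 8)*exp(-w).
Then F(1) - F(0) = (20*exp(-1)) - (8) = -8 + 20*exp(-1).

-8 + 20*exp(-1)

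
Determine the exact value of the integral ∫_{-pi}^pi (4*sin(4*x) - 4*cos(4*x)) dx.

0

An antiderivative is F(x) = -sin(4*x) - cos(4*x).
Then F(pi) - F(-pi) = (-1) - (-1) = 0.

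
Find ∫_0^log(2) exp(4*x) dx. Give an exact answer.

Let u = exp(x), so du = exp(x) dx. When x = 0, u = 1; when x = log(2), u = 2.
The integral becomes ∫ u**3 du from 1 to 2, with antiderivative u**4/4.
Back in x: F(x) = exp(4*x)/4.
Then F(log(2)) - F(0) = (4) - (1/4) = 15/4.

15/4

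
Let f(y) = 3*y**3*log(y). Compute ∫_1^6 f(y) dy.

-3885/16 + 972*log(2) + 972*log(3)

Integrate by parts once (u = ln y, dv = 3*y**3 dy).
An antiderivative is F(y) = 3*y**4*(4*log(y) - 1)/16.
Then F(6) - F(1) = (-243 + 972*log(2) + 972*log(3)) - (-3/16) = -3885/16 + 972*log(2) + 972*log(3).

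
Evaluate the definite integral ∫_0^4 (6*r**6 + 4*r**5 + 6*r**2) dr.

By the power rule, an antiderivative is F(r) = 6*r**7/7 + 2*r**6/3 + 2*r**3.
Then F(4) - F(0) = (354944/21) - (0) = 354944/21.

354944/21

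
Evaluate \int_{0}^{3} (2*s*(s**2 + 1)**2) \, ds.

Let u = s**2 + 1, so du = 2*s ds. When s = 0, u = 1; when s = 3, u = 10.
The integral becomes ∫ u**2 du from 1 to 10, with antiderivative u**3/3.
Back in s: F(s) = (s**2 + 1)**3/3.
Then F(3) - F(0) = (1000/3) - (1/3) = 333.

333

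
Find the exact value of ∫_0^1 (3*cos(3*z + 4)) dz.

Let u = 3*z + 4, so du = 3 dz. When z = 0, u = 4; when z = 1, u = 7.
The integral becomes ∫ cos(u) du from 4 to 7, with antiderivative sin(u).
Back in z: F(z) = sin(3*z + 4).
Then F(1) - F(0) = (sin(7)) - (sin(4)) = sin(7) - sin(4).

sin(7) - sin(4)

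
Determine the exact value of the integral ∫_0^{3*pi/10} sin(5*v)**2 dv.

3*pi/20

Use the identity sin^2(5*v) = (1 - cos(10*v))/2.
An antiderivative is F(v) = v/2 - sin(10*v)/20.
Then F(3*pi/10) - F(0) = (3*pi/20) - (0) = 3*pi/20.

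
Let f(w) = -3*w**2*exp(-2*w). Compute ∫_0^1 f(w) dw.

-3/4 + 15*exp(-2)/4

Integrate by parts twice (u = w^2, dv = -3*exp(-2*w) dw).
An antiderivative is F(w) = (6*w**2 + 6*w + 3)*exp(-2*w)/4.
Then F(1) - F(0) = (15*exp(-2)/4) - (3/4) = -3/4 + 15*exp(-2)/4.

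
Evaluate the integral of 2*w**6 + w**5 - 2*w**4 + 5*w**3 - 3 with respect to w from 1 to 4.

736947/140

By the power rule, an antiderivative is F(w) = 2*w**7/7 + w**6/6 - 2*w**5/5 + 5*w**4/4 - 3*w.
Then F(4) - F(1) = (552532/105) - (-713/420) = 736947/140.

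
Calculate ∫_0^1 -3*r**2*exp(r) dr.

Integrate by parts twice (u = r^2, dv = -3*exp(r) dr).
An antiderivative is F(r) = (-3*r**2 + 6*r - 6)*exp(r).
Then F(1) - F(0) = (-3*E) - (-6) = 6 - 3*E.

6 - 3*E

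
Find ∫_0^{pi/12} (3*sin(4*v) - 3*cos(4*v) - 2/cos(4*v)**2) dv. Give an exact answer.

An antiderivative is F(v) = -3*sin(4*v)/4 - 3*cos(4*v)/4 - tan(4*v)/2.
Then F(pi/12) - F(0) = (-7*sqrt(3)/8 - 3/8) - (-3/4) = 3/8 - 7*sqrt(3)/8.

3/8 - 7*sqrt(3)/8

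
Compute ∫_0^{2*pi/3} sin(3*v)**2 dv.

Use the identity sin^2(3*v) = (1 - cos(6*v))/2.
An antiderivative is F(v) = v/2 - sin(6*v)/12.
Then F(2*pi/3) - F(0) = (pi/3) - (0) = pi/3.

pi/3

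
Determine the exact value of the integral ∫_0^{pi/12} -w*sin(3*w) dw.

sqrt(2)*(-4 + pi)/72

Integrate by parts once (u = w, dv = -sin(3*w) dw).
An antiderivative is F(w) = w*cos(3*w)/3 - sin(3*w)/9.
Then F(pi/12) - F(0) = (sqrt(2)*(-4 + pi)/72) - (0) = sqrt(2)*(-4 + pi)/72.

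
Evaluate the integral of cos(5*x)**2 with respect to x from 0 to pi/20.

1/20 + pi/40

Use the identity cos^2(5*x) = (1 + cos(10*x))/2.
An antiderivative is F(x) = x/2 + sin(10*x)/20.
Then F(pi/20) - F(0) = (1/20 + pi/40) - (0) = 1/20 + pi/40.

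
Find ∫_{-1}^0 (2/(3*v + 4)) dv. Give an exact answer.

An antiderivative is F(v) = 2*log(3*v + 4)/3.
Then F(0) - F(-1) = (4*log(2)/3) - (0) = 4*log(2)/3.

4*log(2)/3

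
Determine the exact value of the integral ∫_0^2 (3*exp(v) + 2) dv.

An antiderivative is F(v) = 2*v + 3*exp(v).
Then F(2) - F(0) = (4 + 3*exp(2)) - (3) = 1 + 3*exp(2).

1 + 3*exp(2)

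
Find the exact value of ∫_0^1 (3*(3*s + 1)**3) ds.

Let u = 3*s + 1, so du = 3 ds. When s = 0, u = 1; when s = 1, u = 4.
The integral becomes ∫ u**3 du from 1 to 4, with antiderivative u**4/4.
Back in s: F(s) = (3*s + 1)**4/4.
Then F(1) - F(0) = (64) - (1/4) = 255/4.

255/4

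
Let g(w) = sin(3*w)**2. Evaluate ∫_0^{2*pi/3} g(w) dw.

pi/3

Use the identity sin^2(3*w) = (1 - cos(6*w))/2.
An antiderivative is F(w) = w/2 - sin(6*w)/12.
Then F(2*pi/3) - F(0) = (pi/3) - (0) = pi/3.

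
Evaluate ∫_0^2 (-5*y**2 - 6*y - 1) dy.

-82/3

By the power rule, an antiderivative is F(y) = -5*y**3/3 - 3*y**2 - y.
Then F(2) - F(0) = (-82/3) - (0) = -82/3.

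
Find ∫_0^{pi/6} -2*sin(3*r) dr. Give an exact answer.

-2/3

An antiderivative is F(r) = 2*cos(3*r)/3.
Then F(pi/6) - F(0) = (0) - (2/3) = -2/3.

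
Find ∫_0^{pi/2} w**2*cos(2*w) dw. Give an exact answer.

Integrate by parts twice (u = w^2, dv = cos(2*w) dw).
An antiderivative is F(w) = w**2*sin(2*w)/2 + w*cos(2*w)/2 - sin(2*w)/4.
Then F(pi/2) - F(0) = (-pi/4) - (0) = -pi/4.

-pi/4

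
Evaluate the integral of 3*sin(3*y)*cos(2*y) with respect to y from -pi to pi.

0

Use the identity sin(3*y)cos(2*y) = [sin(5*y) + sin(y)]/2.
An antiderivative is F(y) = -3*cos(y)/2 - 3*cos(5*y)/10.
Then F(pi) - F(-pi) = (9/5) - (9/5) = 0.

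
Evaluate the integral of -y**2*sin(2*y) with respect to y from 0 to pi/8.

Integrate by parts twice (u = y^2, dv = -sin(2*y) dy).
An antiderivative is F(y) = y**2*cos(2*y)/2 - y*sin(2*y)/2 - cos(2*y)/4.
Then F(pi/8) - F(0) = (sqrt(2)*(-32 - 8*pi + pi**2)/256) - (-1/4) = -sqrt(2)/8 - sqrt(2)*pi/32 + sqrt(2)*pi**2/256 + 1/4.

-sqrt(2)/8 - sqrt(2)*pi/32 + sqrt(2)*pi**2/256 + 1/4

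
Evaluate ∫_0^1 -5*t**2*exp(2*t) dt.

5/4 - 5*exp(2)/4

Integrate by parts twice (u = t^2, dv = -5*exp(2*t) dt).
An antiderivative is F(t) = (-10*t**2 + 10*t - 5)*exp(2*t)/4.
Then F(1) - F(0) = (-5*exp(2)/4) - (-5/4) = 5/4 - 5*exp(2)/4.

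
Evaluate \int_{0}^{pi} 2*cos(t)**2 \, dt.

Use the identity cos^2(t) = (1 + cos(2*t))/2.
An antiderivative is F(t) = t + sin(2*t)/2.
Then F(pi) - F(0) = (pi) - (0) = pi.

pi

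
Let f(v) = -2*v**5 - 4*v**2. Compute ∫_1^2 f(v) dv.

-91/3

By the power rule, an antiderivative is F(v) = -v**6/3 - 4*v**3/3.
Then F(2) - F(1) = (-32) - (-5/3) = -91/3.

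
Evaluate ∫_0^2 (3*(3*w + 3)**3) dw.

Let u = 3*w + 3, so du = 3 dw. When w = 0, u = 3; when w = 2, u = 9.
The integral becomes ∫ u**3 du from 3 to 9, with antiderivative u**4/4.
Back in w: F(w) = (3*w + 3)**4/4.
Then F(2) - F(0) = (6561/4) - (81/4) = 1620.

1620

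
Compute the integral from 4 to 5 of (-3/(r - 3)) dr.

An antiderivative is F(r) = -3*log(r - 3).
Then F(5) - F(4) = (-log(8)) - (0) = -log(8).

-log(8)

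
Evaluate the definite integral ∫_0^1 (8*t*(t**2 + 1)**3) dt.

15

Let u = t**2 + 1, so du = 2*t dt. When t = 0, u = 1; when t = 1, u = 2.
The integral becomes 4·∫ u**3 du from 1 to 2, with antiderivative u**4.
Back in t: F(t) = (t**2 + 1)**4.
Then F(1) - F(0) = (16) - (1) = 15.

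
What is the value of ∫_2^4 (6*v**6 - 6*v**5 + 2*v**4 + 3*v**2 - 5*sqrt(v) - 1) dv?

20*sqrt(2)/3 + 1084214/105

By the power rule, an antiderivative is F(v) = 6*v**7/7 - v**6 + 2*v**5/5 - 10*v**(3/2)/3 + v**3 - v.
Then F(4) - F(2) = (1090988/105) - (2258/35 - 20*sqrt(2)/3) = 20*sqrt(2)/3 + 1084214/105.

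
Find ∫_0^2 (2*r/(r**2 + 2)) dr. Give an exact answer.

Let u = r**2 + 2, so du = 2*r dr. When r = 0, u = 2; when r = 2, u = 6.
The integral becomes ∫ 1/u du from 2 to 6, with antiderivative log(u).
Back in r: F(r) = log(r**2 + 2).
Then F(2) - F(0) = (log(6)) - (log(2)) = log(3).

log(3)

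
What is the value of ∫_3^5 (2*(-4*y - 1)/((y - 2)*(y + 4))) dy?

Factor the denominator: y**2 + 2*y - 8 = (y + 4)(y - 2).
Partial fractions: 2*(-4*y - 1)/((y - 2)*(y + 4)) = -5/(y + 4) - 3/(y - 2).
An antiderivative is F(y) = -3*log(y - 2) - 5*log(y + 4).
Then F(5) - F(3) = (-13*log(3)) - (-5*log(7)) = -13*log(3) + 5*log(7).

-13*log(3) + 5*log(7)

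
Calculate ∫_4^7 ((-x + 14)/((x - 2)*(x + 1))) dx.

Factor the denominator: x**2 - x - 2 = (x + 1)(x - 2).
Partial fractions: (-x + 14)/((x - 2)*(x + 1)) = -5/(x + 1) + 4/(x - 2).
An antiderivative is F(x) = 4*log(x - 2) - 5*log(x + 1).
Then F(7) - F(4) = (-15*log(2) + 4*log(5)) - (-5*log(5) + 4*log(2)) = -19*log(2) + 9*log(5).

-19*log(2) + 9*log(5)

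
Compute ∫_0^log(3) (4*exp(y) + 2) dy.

2*log(3) + 8

An antiderivative is F(y) = 2*y + 4*exp(y).
Then F(log(3)) - F(0) = (2*log(3) + 12) - (4) = 2*log(3) + 8.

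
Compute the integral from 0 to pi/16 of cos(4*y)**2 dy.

1/16 + pi/32

Use the identity cos^2(4*y) = (1 + cos(8*y))/2.
An antiderivative is F(y) = y/2 + sin(8*y)/16.
Then F(pi/16) - F(0) = (1/16 + pi/32) - (0) = 1/16 + pi/32.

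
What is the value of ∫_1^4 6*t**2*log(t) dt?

Integrate by parts once (u = ln t, dv = 6*t**2 dt).
An antiderivative is F(t) = 2*t**3*(3*log(t) - 1)/3.
Then F(4) - F(1) = (-128/3 + 256*log(2)) - (-2/3) = -42 + 256*log(2).

-42 + 256*log(2)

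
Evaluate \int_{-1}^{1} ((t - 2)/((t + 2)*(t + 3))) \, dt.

Factor the denominator: t**2 + 5*t + 6 = (t + 3)(t + 2).
Partial fractions: (t - 2)/((t + 2)*(t + 3)) = 5/(t + 3) - 4/(t + 2).
An antiderivative is F(t) = -4*log(t + 2) + 5*log(t + 3).
Then F(1) - F(-1) = (-4*log(3) + 10*log(2)) - (log(32)) = log(32/81).

log(32/81)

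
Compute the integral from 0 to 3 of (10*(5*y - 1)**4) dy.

215130

Let u = 5*y - 1, so du = 5 dy. When y = 0, u = -1; when y = 3, u = 14.
The integral becomes 2·∫ u**4 du from -1 to 14, with antiderivative 2*u**5/5.
Back in y: F(y) = 2*(5*y - 1)**5/5.
Then F(3) - F(0) = (1075648/5) - (-2/5) = 215130.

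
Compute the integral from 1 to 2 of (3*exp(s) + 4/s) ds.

-3*exp(1) + log(16) + 3*exp(2)

An antiderivative is F(s) = 3*exp(s) + 4*log(s).
Then F(2) - F(1) = (log(16) + 3*exp(2)) - (3*exp(1)) = -3*exp(1) + log(16) + 3*exp(2).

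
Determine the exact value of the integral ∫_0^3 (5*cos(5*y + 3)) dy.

Let u = 5*y + 3, so du = 5 dy. When y = 0, u = 3; when y = 3, u = 18.
The integral becomes ∫ cos(u) du from 3 to 18, with antiderivative sin(u).
Back in y: F(y) = sin(5*y + 3).
Then F(3) - F(0) = (sin(18)) - (sin(3)) = sin(18) - sin(3).

sin(18) - sin(3)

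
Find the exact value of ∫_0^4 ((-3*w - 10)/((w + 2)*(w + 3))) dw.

Factor the denominator: w**2 + 5*w + 6 = (w + 3)(w + 2).
Partial fractions: (-3*w - 10)/((w + 2)*(w + 3)) = 1/(w + 3) - 4/(w + 2).
An antiderivative is F(w) = -4*log(w + 2) + log(w + 3).
Then F(4) - F(0) = (-4*log(3) - 4*log(2) + log(7)) - (log(3/16)) = -5*log(3) + log(7).

-5*log(3) + log(7)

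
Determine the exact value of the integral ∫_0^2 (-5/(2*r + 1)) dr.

-5*log(5)/2

An antiderivative is F(r) = -5*log(2*r + 1)/2.
Then F(2) - F(0) = (-5*log(5)/2) - (0) = -5*log(5)/2.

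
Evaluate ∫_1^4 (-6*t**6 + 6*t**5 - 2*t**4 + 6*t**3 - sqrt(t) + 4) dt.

-2093057/210

By the power rule, an antiderivative is F(t) = -6*t**7/7 + t**6 - 2*t**5/5 + 3*t**4/2 - 2*t**(3/2)/3 + 4*t.
Then F(4) - F(1) = (-1046048/105) - (961/210) = -2093057/210.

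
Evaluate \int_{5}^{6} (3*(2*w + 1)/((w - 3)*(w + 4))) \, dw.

Factor the denominator: w**2 + w - 12 = (w + 4)(w - 3).
Partial fractions: 3*(2*w + 1)/((w - 3)*(w + 4)) = 3/(w + 4) + 3/(w - 3).
An antiderivative is F(w) = 3*log(w - 3) + 3*log(w + 4).
Then F(6) - F(5) = (3*log(2) + 3*log(3) + 3*log(5)) - (3*log(2) + 6*log(3)) = -3*log(3) + 3*log(5).

-3*log(3) + 3*log(5)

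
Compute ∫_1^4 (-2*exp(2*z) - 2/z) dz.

-exp(8) - log(16) + exp(2)

An antiderivative is F(z) = -exp(2*z) - 2*log(z).
Then F(4) - F(1) = (-exp(8) - log(16)) - (-exp(2)) = -exp(8) - log(16) + exp(2).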